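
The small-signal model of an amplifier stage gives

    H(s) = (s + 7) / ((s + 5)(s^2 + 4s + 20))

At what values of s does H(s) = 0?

s = -7

Set the numerator to zero: s + 7 = 0.
So s = -7.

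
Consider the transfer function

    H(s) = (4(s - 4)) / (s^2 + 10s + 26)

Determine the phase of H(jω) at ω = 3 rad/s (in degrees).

∠H(j3) ≈ 82.67°

At s = j3: numerator = -16 + j12, denominator = 17 + j30.
∠H = ∠num − ∠den = 143.13° − (60.461°) = 82.67°.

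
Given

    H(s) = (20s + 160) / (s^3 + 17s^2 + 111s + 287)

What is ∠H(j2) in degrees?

∠H(j2) ≈ -30.30°

At s = j2: numerator = 160 + j40, denominator = 219 + j214.
∠H = ∠num − ∠den = 14.036° − (44.338°) = -30.30°.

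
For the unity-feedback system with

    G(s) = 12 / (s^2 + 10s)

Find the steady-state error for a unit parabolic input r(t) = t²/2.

e_ss = ∞

G(s) has one pole at the origin.
This is a Type 1 system; Ka = lim_{s→0} s^2·G(s) = 0, so the steady-state error for a parabola input is infinite.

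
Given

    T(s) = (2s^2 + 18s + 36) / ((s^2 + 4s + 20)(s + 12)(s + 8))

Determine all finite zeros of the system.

Set the numerator to zero: 2s^2 + 18s + 36 = 0, i.e. 2·(s^2 + 9s + 18) = 0.
Factoring: (s + 6)(s + 3) = 0.

s = -6, -3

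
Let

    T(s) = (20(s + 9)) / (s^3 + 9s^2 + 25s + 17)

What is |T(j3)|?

|T(j3)| ≈ 2.372

Substitute s = j3: numerator = 180 + j60, denominator = -64 + j48.
|T(j3)| = |180 + j60| / |-64 + j48| = 189.74 / 80 ≈ 2.372.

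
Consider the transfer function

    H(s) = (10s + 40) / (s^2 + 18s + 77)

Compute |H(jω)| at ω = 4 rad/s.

Substitute s = j4: numerator = 40 + j40, denominator = 61 + j72.
|H(j4)| = |40 + j40| / |61 + j72| = 56.569 / 94.366 ≈ 0.5995.

|H(j4)| ≈ 0.5995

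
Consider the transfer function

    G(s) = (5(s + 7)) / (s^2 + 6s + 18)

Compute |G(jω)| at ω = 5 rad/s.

Substitute s = j5: numerator = 35 + j25, denominator = -7 + j30.
|G(j5)| = |35 + j25| / |-7 + j30| = 43.012 / 30.806 ≈ 1.396.

|G(j5)| ≈ 1.396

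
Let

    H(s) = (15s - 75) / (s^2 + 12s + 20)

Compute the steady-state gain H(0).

H(0) = -15/4 ≈ -3.750

Set s = 0: H(0) = (-75) / (20) = -15/4.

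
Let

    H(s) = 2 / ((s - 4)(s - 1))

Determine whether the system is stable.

The poles can be read from the denominator factors: s = 4, 1.
Since the pole(s) at s = 4, 1 lie in the right half-plane, the system is unstable.

unstable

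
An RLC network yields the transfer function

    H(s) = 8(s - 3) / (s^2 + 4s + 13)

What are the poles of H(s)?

The poles are the roots of the denominator s^2 + 4s + 13 = 0.
Using the quadratic formula: s = (-4 ± √(-36))/2 = -2 ± 3j.

s = -2 + 3j, -2 - 3j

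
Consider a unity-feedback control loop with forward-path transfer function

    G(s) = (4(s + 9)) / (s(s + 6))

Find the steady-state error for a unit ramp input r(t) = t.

G(s) has one pole at the origin.
This is a Type 1 system. Kv = lim_{s→0} s·G(s) = 36/6 = 6.
e_ss = 1/Kv = 1/(6) = 1/6 ≈ 0.1667.

e_ss = 0.1667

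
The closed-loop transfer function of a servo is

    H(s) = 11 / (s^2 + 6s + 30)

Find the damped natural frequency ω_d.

Comparing s^2 + 6s + 30 to s^2 + 2ζωₙs + ωₙ²: ωₙ = √30 ≈ 5.477 rad/s and ζ = 6/(2·√30) ≈ 0.5477.
ζωₙ = 6/2 = 3, so ω_d = ωₙ√(1−ζ²) = √(ωₙ² − (ζωₙ)²) = √(30 − 3²) = √21 ≈ 4.583 rad/s.

ω_d ≈ 4.583 rad/s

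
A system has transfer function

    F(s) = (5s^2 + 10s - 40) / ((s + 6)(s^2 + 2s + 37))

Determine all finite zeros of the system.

s = 2, -4

Set the numerator to zero: 5s^2 + 10s - 40 = 0, i.e. 5·(s^2 + 2s - 8) = 0.
Factoring: (s - 2)(s + 4) = 0.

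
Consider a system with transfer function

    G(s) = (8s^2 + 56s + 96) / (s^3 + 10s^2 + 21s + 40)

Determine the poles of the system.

The poles are the roots of the denominator s^3 + 10s^2 + 21s + 40 = 0.
Trying s = -8: the polynomial evaluates to 0, so (s + 8) is a factor.
Dividing out leaves s^2 + 2s + 5 = 0.
The quadratic formula then gives s = -1 ± 2j.

s = -1 + 2j, -1 - 2j, -8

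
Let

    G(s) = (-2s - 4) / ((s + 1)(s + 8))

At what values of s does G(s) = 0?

s = -2

Set the numerator to zero: -2s - 4 = 0, i.e. -2·(s + 2) = 0.
So s = -2.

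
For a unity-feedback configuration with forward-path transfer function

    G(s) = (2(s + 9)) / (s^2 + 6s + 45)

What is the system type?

Type 0

The denominator has no factor of s at the origin — no free integrator — so this is a Type 0 system.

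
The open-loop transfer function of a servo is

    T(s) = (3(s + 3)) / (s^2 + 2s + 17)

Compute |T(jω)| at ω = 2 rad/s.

Substitute s = j2: numerator = 9 + j6, denominator = 13 + j4.
|T(j2)| = |9 + j6| / |13 + j4| = 10.817 / 13.601 ≈ 0.7953.

|T(j2)| ≈ 0.7953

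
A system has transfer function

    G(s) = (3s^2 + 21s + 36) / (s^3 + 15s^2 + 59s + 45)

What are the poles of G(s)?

s = -5, -9, -1

The poles are the roots of the denominator s^3 + 15s^2 + 59s + 45 = 0.
Trying s = -5: the polynomial evaluates to 0, so (s + 5) is a factor.
Dividing out leaves s^2 + 10s + 9 = 0.
Factoring the quadratic: (s + 9)(s + 1) = 0.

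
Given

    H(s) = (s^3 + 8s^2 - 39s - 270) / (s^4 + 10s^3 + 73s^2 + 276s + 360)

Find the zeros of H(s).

Set the numerator to zero: s^3 + 8s^2 - 39s - 270 = 0.
Factoring: (s + 9)(s + 5)(s - 6) = 0.

s = -9, -5, 6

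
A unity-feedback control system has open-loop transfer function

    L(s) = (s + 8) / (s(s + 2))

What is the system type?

Type 1

The denominator has 1 factor of s at the origin (free integrator), so this is a Type 1 system.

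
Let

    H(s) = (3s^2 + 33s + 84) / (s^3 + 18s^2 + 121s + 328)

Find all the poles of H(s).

The poles are the roots of the denominator s^3 + 18s^2 + 121s + 328 = 0.
Trying s = -8: the polynomial evaluates to 0, so (s + 8) is a factor.
Dividing out leaves s^2 + 10s + 41 = 0.
The quadratic formula then gives s = -5 ± 4j.

s = -5 + 4j, -5 - 4j, -8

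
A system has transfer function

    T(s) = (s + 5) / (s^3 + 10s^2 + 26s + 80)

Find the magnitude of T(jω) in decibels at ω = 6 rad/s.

Substitute s = j6: numerator = 5 + j6, denominator = -280 - j60.
|T(j6)| = |5 + j6| / |-280 - j60| = 7.8102 / 286.36 ≈ 0.02727.
In decibels: 20·log₁₀(0.02727) ≈ -31.3 dB.

|T(j6)|_dB ≈ -31.3 dB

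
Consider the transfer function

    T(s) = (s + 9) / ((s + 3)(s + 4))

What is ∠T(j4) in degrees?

At s = j4: numerator = 9 + j4, denominator = -4 + j28.
∠T = ∠num − ∠den = 23.962° − (98.130°) = -74.17°.

∠T(j4) ≈ -74.17°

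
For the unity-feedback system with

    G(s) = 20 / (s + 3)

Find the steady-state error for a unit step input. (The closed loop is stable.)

G(s) has no poles at the origin.
This is a Type 0 system. Kp = lim_{s→0} G(s) = 20/3.
e_ss = 1/(1 + Kp) = 1/(1 + 20/3) = 3/23 ≈ 0.1304.

e_ss = 0.1304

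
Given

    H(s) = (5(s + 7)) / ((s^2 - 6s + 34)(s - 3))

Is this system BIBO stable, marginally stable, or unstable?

unstable

The poles can be read from the denominator factors: s = 3 + 5j, 3 - 5j, 3.
Since the pole(s) at s = 3 ± 5j, 3 lie in the right half-plane, the system is unstable.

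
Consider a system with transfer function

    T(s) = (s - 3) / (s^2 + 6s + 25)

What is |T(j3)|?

|T(j3)| ≈ 0.1762

Substitute s = j3: numerator = -3 + j3, denominator = 16 + j18.
|T(j3)| = |-3 + j3| / |16 + j18| = 4.2426 / 24.083 ≈ 0.1762.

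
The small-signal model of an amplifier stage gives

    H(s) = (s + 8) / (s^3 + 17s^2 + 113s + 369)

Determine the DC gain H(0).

H(0) = 8/369 ≈ 0.02168

Set s = 0: H(0) = (8) / (369) = 8/369.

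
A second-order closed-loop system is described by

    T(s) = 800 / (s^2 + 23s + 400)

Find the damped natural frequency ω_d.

Comparing s^2 + 23s + 400 to s^2 + 2ζωₙs + ωₙ²: ωₙ = 20 rad/s and ζ = 23/(2·20) = 0.575.
ζωₙ = 23/2 = 11.5, so ω_d = ωₙ√(1−ζ²) = √(ωₙ² − (ζωₙ)²) = √(400 − 11.5²) = √267.75 ≈ 16.36 rad/s.

ω_d ≈ 16.36 rad/s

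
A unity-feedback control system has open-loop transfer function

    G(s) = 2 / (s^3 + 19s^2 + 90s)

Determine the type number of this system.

The denominator has 1 factor of s at the origin (free integrator), so this is a Type 1 system.

Type 1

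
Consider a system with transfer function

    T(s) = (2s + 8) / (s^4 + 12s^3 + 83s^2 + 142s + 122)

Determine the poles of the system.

The poles are the roots of the denominator s^4 + 12s^3 + 83s^2 + 142s + 122 = 0.
No real roots exist; factor into two real quadratics: (s^2 + 2s + 2)(s^2 + 10s + 61) = 0.
Each quadratic gives a conjugate pair via the quadratic formula.

s = -1 ± j, -5 ± 6j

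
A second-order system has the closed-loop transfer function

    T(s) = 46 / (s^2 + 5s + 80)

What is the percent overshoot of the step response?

%OS ≈ 40.1%

Comparing s^2 + 5s + 80 to s^2 + 2ζωₙs + ωₙ²: ωₙ = √80 ≈ 8.944 rad/s and ζ = 5/(2·√80) ≈ 0.2795.
%OS = 100·exp(−πζ/√(1−ζ²)) = 100·exp(−π·0.2795/√(1−0.2795²)) ≈ 40.1%.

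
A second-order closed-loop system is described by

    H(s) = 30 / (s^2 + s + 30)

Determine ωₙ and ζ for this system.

ωₙ ≈ 5.477 rad/s, ζ ≈ 0.09129

Compare the denominator to the standard form s^2 + 2ζωₙs + ωₙ².
ωₙ² = 30, so ωₙ = √30 ≈ 5.477 rad/s.
2ζωₙ = 1, so ζ = 1/(2·√30) ≈ 0.09129.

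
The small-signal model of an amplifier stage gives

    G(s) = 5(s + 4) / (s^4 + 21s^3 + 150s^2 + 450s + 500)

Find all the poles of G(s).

The poles are the roots of the denominator s^4 + 21s^3 + 150s^2 + 450s + 500 = 0.
Trying s = -5: the polynomial evaluates to 0, so (s + 5) is a factor.
Dividing out leaves s^3 + 16s^2 + 70s + 100 = 0.
This factors further as (s^2 + 6s + 10)(s + 10) = 0.

s = -5, -3 ± j, -10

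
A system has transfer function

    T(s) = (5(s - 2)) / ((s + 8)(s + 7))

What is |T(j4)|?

Substitute s = j4: numerator = -10 + j20, denominator = 40 + j60.
|T(j4)| = |-10 + j20| / |40 + j60| = 22.361 / 72.111 ≈ 0.3101.

|T(j4)| ≈ 0.3101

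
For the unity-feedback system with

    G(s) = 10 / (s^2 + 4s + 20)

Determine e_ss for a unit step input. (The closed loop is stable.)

G(s) has no poles at the origin.
This is a Type 0 system. Kp = lim_{s→0} G(s) = 10/20 = 1/2.
e_ss = 1/(1 + Kp) = 1/(1 + 1/2) = 2/3 ≈ 0.6667.

e_ss = 0.6667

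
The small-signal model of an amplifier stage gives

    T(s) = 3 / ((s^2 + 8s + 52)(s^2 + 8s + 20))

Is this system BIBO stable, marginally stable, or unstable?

stable

The poles can be read from the denominator factors: s = -4 + 6j, -4 - 6j, -4 + 2j, -4 - 2j.
Since all poles lie strictly in the left half-plane, the system is stable.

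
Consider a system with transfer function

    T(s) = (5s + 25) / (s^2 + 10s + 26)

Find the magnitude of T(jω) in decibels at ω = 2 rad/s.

|T(j2)|_dB ≈ -0.861 dB

Substitute s = j2: numerator = 25 + j10, denominator = 22 + j20.
|T(j2)| = |25 + j10| / |22 + j20| = 26.926 / 29.732 ≈ 0.9056.
In decibels: 20·log₁₀(0.9056) ≈ -0.861 dB.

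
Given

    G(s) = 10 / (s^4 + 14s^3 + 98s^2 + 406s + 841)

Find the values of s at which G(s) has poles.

s = -5 + 2j, -5 - 2j, -2 + 5j, -2 - 5j

The poles are the roots of the denominator s^4 + 14s^3 + 98s^2 + 406s + 841 = 0.
No real roots exist; factor into two real quadratics: (s^2 + 10s + 29)(s^2 + 4s + 29) = 0.
Each quadratic gives a conjugate pair via the quadratic formula.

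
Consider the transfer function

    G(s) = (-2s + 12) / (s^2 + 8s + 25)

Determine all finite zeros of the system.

s = 6

Set the numerator to zero: -2s + 12 = 0, i.e. -2·(s - 6) = 0.
So s = 6.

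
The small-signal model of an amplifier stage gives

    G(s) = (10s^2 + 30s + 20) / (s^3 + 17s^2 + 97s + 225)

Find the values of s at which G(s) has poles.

The poles are the roots of the denominator s^3 + 17s^2 + 97s + 225 = 0.
Trying s = -9: the polynomial evaluates to 0, so (s + 9) is a factor.
Dividing out leaves s^2 + 8s + 25 = 0.
The quadratic formula then gives s = -4 ± 3j.

s = -4 ± 3j, -9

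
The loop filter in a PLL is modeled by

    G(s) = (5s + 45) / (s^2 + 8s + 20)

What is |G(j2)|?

Substitute s = j2: numerator = 45 + j10, denominator = 16 + j16.
|G(j2)| = |45 + j10| / |16 + j16| = 46.098 / 22.627 ≈ 2.037.

|G(j2)| ≈ 2.037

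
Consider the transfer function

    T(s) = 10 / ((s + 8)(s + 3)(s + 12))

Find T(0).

T(0) = 5/144 ≈ 0.03472

At s = 0 each factor (s + a) contributes a and each (s^2 + bs + c) contributes c.
T(0) = 10·1 / ((8) · (3) · (12)) = 10/288 = 5/144.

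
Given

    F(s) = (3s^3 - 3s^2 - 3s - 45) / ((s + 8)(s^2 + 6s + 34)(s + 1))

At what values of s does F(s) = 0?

Set the numerator to zero: 3s^3 - 3s^2 - 3s - 45 = 0, i.e. 3·(s^3 - s^2 - s - 15) = 0.
Factoring: (s - 3)(s^2 + 2s + 5) = 0.

s = 3, -1 + 2j, -1 - 2j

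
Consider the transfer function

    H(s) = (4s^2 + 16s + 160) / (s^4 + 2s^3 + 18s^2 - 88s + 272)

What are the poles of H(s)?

The poles are the roots of the denominator s^4 + 2s^3 + 18s^2 - 88s + 272 = 0.
No real roots exist; factor into two real quadratics: (s^2 - 4s + 8)(s^2 + 6s + 34) = 0.
Each quadratic gives a conjugate pair via the quadratic formula.

s = 2 + 2j, 2 - 2j, -3 + 5j, -3 - 5j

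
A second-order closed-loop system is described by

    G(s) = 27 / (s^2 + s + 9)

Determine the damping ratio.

Compare the denominator to the standard form s^2 + 2ζωₙs + ωₙ².
ωₙ² = 9, so ωₙ = 3 rad/s.
2ζωₙ = 1, so ζ = 1/(2·3) ≈ 0.1667.

ζ ≈ 0.1667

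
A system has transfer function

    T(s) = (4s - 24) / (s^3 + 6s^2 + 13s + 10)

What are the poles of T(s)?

s = -2 + j, -2 - j, -2

The poles are the roots of the denominator s^3 + 6s^2 + 13s + 10 = 0.
Trying s = -2: the polynomial evaluates to 0, so (s + 2) is a factor.
Dividing out leaves s^2 + 4s + 5 = 0.
The quadratic formula then gives s = -2 ± 1j.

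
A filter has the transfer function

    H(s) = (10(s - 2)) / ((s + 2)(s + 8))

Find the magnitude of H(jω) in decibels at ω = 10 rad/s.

|H(j10)|_dB ≈ -2.15 dB

Substitute s = j10: numerator = -20 + j100, denominator = -84 + j100.
|H(j10)| = |-20 + j100| / |-84 + j100| = 101.98 / 130.60 ≈ 0.7809.
In decibels: 20·log₁₀(0.7809) ≈ -2.15 dB.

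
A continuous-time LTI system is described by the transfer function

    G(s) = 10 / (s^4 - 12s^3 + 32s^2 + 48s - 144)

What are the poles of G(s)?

s = 6, -2, 2, 6

The poles are the roots of the denominator s^4 - 12s^3 + 32s^2 + 48s - 144 = 0.
Trying s = 6: the polynomial evaluates to 0, so (s - 6) is a factor.
Dividing out leaves s^3 - 6s^2 - 4s + 24 = 0.
This factors further as (s + 2)(s - 2)(s - 6) = 0.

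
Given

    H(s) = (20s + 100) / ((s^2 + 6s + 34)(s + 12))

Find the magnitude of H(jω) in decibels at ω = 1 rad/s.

Substitute s = j1: numerator = 100 + j20, denominator = 390 + j105.
|H(j1)| = |100 + j20| / |390 + j105| = 101.98 / 403.89 ≈ 0.2525.
In decibels: 20·log₁₀(0.2525) ≈ -12.0 dB.

|H(j1)|_dB ≈ -12.0 dB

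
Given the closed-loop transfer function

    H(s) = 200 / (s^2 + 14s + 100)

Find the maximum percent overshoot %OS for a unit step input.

Comparing s^2 + 14s + 100 to s^2 + 2ζωₙs + ωₙ²: ωₙ = 10 rad/s and ζ = 14/(2·10) = 0.7.
%OS = 100·exp(−πζ/√(1−ζ²)) = 100·exp(−π·0.7/√(1−0.7²)) ≈ 4.60%.

%OS ≈ 4.60%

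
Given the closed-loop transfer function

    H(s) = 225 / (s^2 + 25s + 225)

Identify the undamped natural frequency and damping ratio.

ωₙ = 15 rad/s, ζ ≈ 0.8333

Compare the denominator to the standard form s^2 + 2ζωₙs + ωₙ².
ωₙ² = 225, so ωₙ = 15 rad/s.
2ζωₙ = 25, so ζ = 25/(2·15) ≈ 0.8333.
With ζ = 0.8333 the response is underdamped.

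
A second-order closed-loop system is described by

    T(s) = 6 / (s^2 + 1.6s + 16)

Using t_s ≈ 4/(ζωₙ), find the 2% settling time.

t_s ≈ 5 s

Comparing s^2 + 1.6s + 16 to s^2 + 2ζωₙs + ωₙ²: ωₙ = 4 rad/s and ζ = 1.6/(2·4) = 0.2.
ζωₙ = 1.6/2 = 0.8, so t_s ≈ 4/(ζωₙ) = 4/0.8 = 5 s.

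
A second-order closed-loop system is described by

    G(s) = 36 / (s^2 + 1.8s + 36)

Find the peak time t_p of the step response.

t_p ≈ 0.5296 s

Comparing s^2 + 1.8s + 36 to s^2 + 2ζωₙs + ωₙ²: ωₙ = 6 rad/s and ζ = 1.8/(2·6) = 0.15.
ζωₙ = 1.8/2 = 0.9, so ω_d = ωₙ√(1−ζ²) = √(ωₙ² − (ζωₙ)²) = √(36 − 0.9²) = √35.19 ≈ 5.932 rad/s.
t_p = π/ω_d = π/5.932 ≈ 0.5296 s.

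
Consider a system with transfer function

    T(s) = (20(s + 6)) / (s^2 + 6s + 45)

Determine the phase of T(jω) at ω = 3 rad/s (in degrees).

At s = j3: numerator = 120 + j60, denominator = 36 + j18.
∠T = ∠num − ∠den = 26.565° − (26.565°) = 0°.

∠T(j3) ≈ 0°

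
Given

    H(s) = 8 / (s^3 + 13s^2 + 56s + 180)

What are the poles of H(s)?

s = -9, -2 + 4j, -2 - 4j

The poles are the roots of the denominator s^3 + 13s^2 + 56s + 180 = 0.
Trying s = -9: the polynomial evaluates to 0, so (s + 9) is a factor.
Dividing out leaves s^2 + 4s + 20 = 0.
The quadratic formula then gives s = -2 ± 4j.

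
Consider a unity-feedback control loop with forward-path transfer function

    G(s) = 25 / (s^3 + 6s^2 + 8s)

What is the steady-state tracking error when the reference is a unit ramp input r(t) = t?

G(s) has one pole at the origin.
This is a Type 1 system. Kv = lim_{s→0} s·G(s) = 25/8.
e_ss = 1/Kv = 1/(25/8) = 8/25 ≈ 0.3200.

e_ss = 0.3200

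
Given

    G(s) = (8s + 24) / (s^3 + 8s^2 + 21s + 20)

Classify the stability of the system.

stable

The denominator s^3 + 8s^2 + 21s + 20 factors as (s^2 + 4s + 5)(s + 4), giving poles at s = -2 + j, -2 - j, -4.
Since all poles lie strictly in the left half-plane, the system is stable.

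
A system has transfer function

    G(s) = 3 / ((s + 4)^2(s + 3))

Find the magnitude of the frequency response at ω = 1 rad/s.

Substitute s = j1: numerator = 3, denominator = 37 + j39.
|G(j1)| = |3| / |37 + j39| = 3 / 53.759 ≈ 0.05580.

|G(j1)| ≈ 0.05580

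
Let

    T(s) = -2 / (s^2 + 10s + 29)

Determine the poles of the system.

The poles are the roots of the denominator s^2 + 10s + 29 = 0.
Using the quadratic formula: s = (-10 ± √(-16))/2 = -5 ± 2j.

s = -5 ± 2j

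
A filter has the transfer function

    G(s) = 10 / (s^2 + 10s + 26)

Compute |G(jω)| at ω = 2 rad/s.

Substitute s = j2: numerator = 10, denominator = 22 + j20.
|G(j2)| = |10| / |22 + j20| = 10 / 29.732 ≈ 0.3363.

|G(j2)| ≈ 0.3363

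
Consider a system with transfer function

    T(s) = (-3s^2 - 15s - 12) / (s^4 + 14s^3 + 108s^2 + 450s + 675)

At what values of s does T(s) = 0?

s = -1, -4

Set the numerator to zero: -3s^2 - 15s - 12 = 0, i.e. -3·(s^2 + 5s + 4) = 0.
Factoring: (s + 1)(s + 4) = 0.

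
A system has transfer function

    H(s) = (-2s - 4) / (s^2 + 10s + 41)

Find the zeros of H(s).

Set the numerator to zero: -2s - 4 = 0, i.e. -2·(s + 2) = 0.
So s = -2.

s = -2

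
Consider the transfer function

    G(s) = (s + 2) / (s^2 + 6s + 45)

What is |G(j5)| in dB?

Substitute s = j5: numerator = 2 + j5, denominator = 20 + j30.
|G(j5)| = |2 + j5| / |20 + j30| = 5.3852 / 36.056 ≈ 0.1494.
In decibels: 20·log₁₀(0.1494) ≈ -16.5 dB.

|G(j5)|_dB ≈ -16.5 dB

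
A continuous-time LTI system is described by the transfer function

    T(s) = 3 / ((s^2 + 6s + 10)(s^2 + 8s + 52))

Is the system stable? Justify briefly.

The poles can be read from the denominator factors: s = -3 ± j, -4 ± 6j.
Since all poles lie strictly in the left half-plane, the system is stable.

stable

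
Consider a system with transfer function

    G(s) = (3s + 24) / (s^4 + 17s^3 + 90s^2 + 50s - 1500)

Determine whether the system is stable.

unstable

The denominator s^4 + 17s^3 + 90s^2 + 50s - 1500 factors as (s - 3)(s^2 + 10s + 50)(s + 10), giving poles at s = 3, -5 ± 5j, -10.
Since the pole(s) at s = 3 lie in the right half-plane, the system is unstable.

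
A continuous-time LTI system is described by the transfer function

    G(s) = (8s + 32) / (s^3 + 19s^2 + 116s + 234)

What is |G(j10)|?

|G(j10)| ≈ 0.05148

Substitute s = j10: numerator = 32 + j80, denominator = -1666 + j160.
|G(j10)| = |32 + j80| / |-1666 + j160| = 86.163 / 1673.7 ≈ 0.05148.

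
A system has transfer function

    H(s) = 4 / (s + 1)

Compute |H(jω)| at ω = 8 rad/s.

|H(j8)| ≈ 0.4961

Substitute s = j8: numerator = 4, denominator = 1 + j8.
|H(j8)| = |4| / |1 + j8| = 4 / 8.0623 ≈ 0.4961.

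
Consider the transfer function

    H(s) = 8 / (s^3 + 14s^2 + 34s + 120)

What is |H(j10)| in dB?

Substitute s = j10: numerator = 8, denominator = -1280 - j660.
|H(j10)| = |8| / |-1280 - j660| = 8 / 1440.1 ≈ 0.005555.
In decibels: 20·log₁₀(0.005555) ≈ -45.1 dB.

|H(j10)|_dB ≈ -45.1 dB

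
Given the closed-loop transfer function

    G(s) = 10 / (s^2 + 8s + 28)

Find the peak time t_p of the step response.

Comparing s^2 + 8s + 28 to s^2 + 2ζωₙs + ωₙ²: ωₙ = √28 ≈ 5.292 rad/s and ζ = 8/(2·√28) ≈ 0.7559.
ζωₙ = 8/2 = 4, so ω_d = ωₙ√(1−ζ²) = √(ωₙ² − (ζωₙ)²) = √(28 − 4²) = √12 ≈ 3.464 rad/s.
t_p = π/ω_d = π/3.464 ≈ 0.9069 s.

t_p ≈ 0.9069 s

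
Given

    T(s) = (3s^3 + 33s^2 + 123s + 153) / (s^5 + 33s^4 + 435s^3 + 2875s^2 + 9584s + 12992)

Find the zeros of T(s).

Set the numerator to zero: 3s^3 + 33s^2 + 123s + 153 = 0, i.e. 3·(s^3 + 11s^2 + 41s + 51) = 0.
Factoring: (s^2 + 8s + 17)(s + 3) = 0.

s = -4 + j, -4 - j, -3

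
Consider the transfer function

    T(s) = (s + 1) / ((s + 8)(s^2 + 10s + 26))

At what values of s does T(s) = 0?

s = -1

Set the numerator to zero: s + 1 = 0.
So s = -1.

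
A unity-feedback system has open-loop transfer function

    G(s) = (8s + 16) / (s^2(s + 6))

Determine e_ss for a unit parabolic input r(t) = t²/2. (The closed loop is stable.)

e_ss = 0.3750

G(s) has 2 poles at the origin.
This is a Type 2 system. Ka = lim_{s→0} s^2·G(s) = 16/6 = 8/3.
e_ss = 1/Ka = 1/(8/3) = 3/8 ≈ 0.3750.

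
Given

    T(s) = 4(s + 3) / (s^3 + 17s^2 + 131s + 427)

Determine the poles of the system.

s = -5 ± 6j, -7

The poles are the roots of the denominator s^3 + 17s^2 + 131s + 427 = 0.
Trying s = -7: the polynomial evaluates to 0, so (s + 7) is a factor.
Dividing out leaves s^2 + 10s + 61 = 0.
The quadratic formula then gives s = -5 ± 6j.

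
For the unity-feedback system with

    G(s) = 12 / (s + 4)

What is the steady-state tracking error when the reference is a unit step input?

G(s) has no poles at the origin.
This is a Type 0 system. Kp = lim_{s→0} G(s) = 12/4 = 3.
e_ss = 1/(1 + Kp) = 1/(1 + 3) = 1/4 ≈ 0.2500.

e_ss = 0.2500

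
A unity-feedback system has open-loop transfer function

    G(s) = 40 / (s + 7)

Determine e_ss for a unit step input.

e_ss = 0.1489

G(s) has no poles at the origin.
This is a Type 0 system. Kp = lim_{s→0} G(s) = 40/7.
e_ss = 1/(1 + Kp) = 1/(1 + 40/7) = 7/47 ≈ 0.1489.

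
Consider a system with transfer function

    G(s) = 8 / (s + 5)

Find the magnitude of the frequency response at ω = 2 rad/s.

|G(j2)| ≈ 1.486

Substitute s = j2: numerator = 8, denominator = 5 + j2.
|G(j2)| = |8| / |5 + j2| = 8 / 5.3852 ≈ 1.486.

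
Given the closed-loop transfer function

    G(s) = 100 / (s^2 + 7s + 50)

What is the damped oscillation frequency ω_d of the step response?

ω_d ≈ 6.144 rad/s

Comparing s^2 + 7s + 50 to s^2 + 2ζωₙs + ωₙ²: ωₙ = √50 ≈ 7.071 rad/s and ζ = 7/(2·√50) ≈ 0.4950.
ζωₙ = 7/2 = 3.5, so ω_d = ωₙ√(1−ζ²) = √(ωₙ² − (ζωₙ)²) = √(50 − 3.5²) = √37.75 ≈ 6.144 rad/s.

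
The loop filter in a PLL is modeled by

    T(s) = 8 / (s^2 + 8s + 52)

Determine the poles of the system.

The poles are the roots of the denominator s^2 + 8s + 52 = 0.
Using the quadratic formula: s = (-8 ± √(-144))/2 = -4 ± 6j.

s = -4 + 6j, -4 - 6j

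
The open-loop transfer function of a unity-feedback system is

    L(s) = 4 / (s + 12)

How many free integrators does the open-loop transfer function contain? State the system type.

Type 0

The denominator has no factor of s at the origin — no free integrator — so this is a Type 0 system.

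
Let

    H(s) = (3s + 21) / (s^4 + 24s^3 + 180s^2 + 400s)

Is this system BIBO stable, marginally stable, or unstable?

The denominator s^4 + 24s^3 + 180s^2 + 400s factors as s(s + 4)(s + 10)^2, giving poles at s = 0, -4, -10, -10.
Since the simple pole(s) at s = 0 lie on the jω-axis with none in the right half-plane, the system is marginally stable.

marginally stable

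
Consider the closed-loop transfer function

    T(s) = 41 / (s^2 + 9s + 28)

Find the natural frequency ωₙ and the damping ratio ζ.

Compare the denominator to the standard form s^2 + 2ζωₙs + ωₙ².
ωₙ² = 28, so ωₙ = √28 ≈ 5.292 rad/s.
2ζωₙ = 9, so ζ = 9/(2·√28) ≈ 0.8504.

ωₙ ≈ 5.292 rad/s, ζ ≈ 0.8504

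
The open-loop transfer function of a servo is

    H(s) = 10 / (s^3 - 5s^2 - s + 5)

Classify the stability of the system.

The denominator s^3 - 5s^2 - s + 5 factors as (s + 1)(s - 5)(s - 1), giving poles at s = -1, 5, 1.
Since the pole(s) at s = 5, 1 lie in the right half-plane, the system is unstable.

unstable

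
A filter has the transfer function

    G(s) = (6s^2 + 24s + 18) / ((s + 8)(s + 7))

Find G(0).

Set s = 0: G(0) = (18) / (56) = 9/28.

G(0) = 9/28 ≈ 0.3214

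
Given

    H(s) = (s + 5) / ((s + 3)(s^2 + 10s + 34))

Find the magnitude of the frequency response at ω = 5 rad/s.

Substitute s = j5: numerator = 5 + j5, denominator = -223 + j195.
|H(j5)| = |5 + j5| / |-223 + j195| = 7.0711 / 296.23 ≈ 0.02387.

|H(j5)| ≈ 0.02387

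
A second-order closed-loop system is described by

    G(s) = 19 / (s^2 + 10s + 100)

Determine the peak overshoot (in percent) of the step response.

Comparing s^2 + 10s + 100 to s^2 + 2ζωₙs + ωₙ²: ωₙ = 10 rad/s and ζ = 10/(2·10) = 0.5.
%OS = 100·exp(−πζ/√(1−ζ²)) = 100·exp(−π·0.5/√(1−0.5²)) ≈ 16.3%.

%OS ≈ 16.3%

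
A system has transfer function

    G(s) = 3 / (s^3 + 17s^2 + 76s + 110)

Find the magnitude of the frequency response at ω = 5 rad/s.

Substitute s = j5: numerator = 3, denominator = -315 + j255.
|G(j5)| = |3| / |-315 + j255| = 3 / 405.28 ≈ 0.007402.

|G(j5)| ≈ 0.007402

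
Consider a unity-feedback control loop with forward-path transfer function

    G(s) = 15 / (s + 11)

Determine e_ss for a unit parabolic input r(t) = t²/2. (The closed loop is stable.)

e_ss = ∞

G(s) has no poles at the origin.
This is a Type 0 system; Ka = lim_{s→0} s^2·G(s) = 0, so the steady-state error for a parabola input is infinite.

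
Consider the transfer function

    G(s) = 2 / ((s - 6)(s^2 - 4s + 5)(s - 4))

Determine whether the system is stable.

unstable

The poles can be read from the denominator factors: s = 6, 2 + j, 2 - j, 4.
Since the pole(s) at s = 6, 2 + j, 2 - j, 4 lie in the right half-plane, the system is unstable.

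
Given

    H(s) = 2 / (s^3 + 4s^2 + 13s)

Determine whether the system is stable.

marginally stable

The denominator s^3 + 4s^2 + 13s factors as s(s^2 + 4s + 13), giving poles at s = 0, -2 ± 3j.
Since the simple pole(s) at s = 0 lie on the jω-axis with none in the right half-plane, the system is marginally stable.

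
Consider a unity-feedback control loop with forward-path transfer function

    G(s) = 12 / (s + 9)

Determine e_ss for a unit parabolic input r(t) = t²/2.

e_ss = ∞

G(s) has no poles at the origin.
This is a Type 0 system; Ka = lim_{s→0} s^2·G(s) = 0, so the steady-state error for a parabola input is infinite.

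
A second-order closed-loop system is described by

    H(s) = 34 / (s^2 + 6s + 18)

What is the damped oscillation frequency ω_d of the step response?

ω_d = 3 rad/s

Comparing s^2 + 6s + 18 to s^2 + 2ζωₙs + ωₙ²: ωₙ = √18 ≈ 4.243 rad/s and ζ = 6/(2·√18) ≈ 0.7071.
ζωₙ = 6/2 = 3, so ω_d = ωₙ√(1−ζ²) = √(ωₙ² − (ζωₙ)²) = √(18 − 3²) = √9 = 3 rad/s.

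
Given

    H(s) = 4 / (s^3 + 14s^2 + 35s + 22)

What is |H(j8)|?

|H(j8)| ≈ 0.004423

Substitute s = j8: numerator = 4, denominator = -874 - j232.
|H(j8)| = |4| / |-874 - j232| = 4 / 904.27 ≈ 0.004423.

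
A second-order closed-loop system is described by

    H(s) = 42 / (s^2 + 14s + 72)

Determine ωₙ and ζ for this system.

ωₙ ≈ 8.485 rad/s, ζ ≈ 0.8250

Compare the denominator to the standard form s^2 + 2ζωₙs + ωₙ².
ωₙ² = 72, so ωₙ = √72 ≈ 8.485 rad/s.
2ζωₙ = 14, so ζ = 14/(2·√72) ≈ 0.8250.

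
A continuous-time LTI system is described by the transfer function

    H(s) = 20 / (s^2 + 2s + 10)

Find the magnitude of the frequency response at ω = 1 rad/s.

|H(j1)| ≈ 2.169

Substitute s = j1: numerator = 20, denominator = 9 + j2.
|H(j1)| = |20| / |9 + j2| = 20 / 9.2195 ≈ 2.169.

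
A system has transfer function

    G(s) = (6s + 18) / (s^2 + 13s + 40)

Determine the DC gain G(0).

Set s = 0: G(0) = (18) / (40) = 9/20.

G(0) = 9/20 ≈ 0.4500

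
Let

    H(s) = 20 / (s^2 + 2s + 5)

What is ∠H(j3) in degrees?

At s = j3: numerator = 20, denominator = -4 + j6.
∠H = ∠num − ∠den = 0° − (123.69°) = -123.7°.

∠H(j3) ≈ -123.7°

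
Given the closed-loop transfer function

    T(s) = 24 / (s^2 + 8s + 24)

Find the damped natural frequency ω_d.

Comparing s^2 + 8s + 24 to s^2 + 2ζωₙs + ωₙ²: ωₙ = √24 ≈ 4.899 rad/s and ζ = 8/(2·√24) ≈ 0.8165.
ζωₙ = 8/2 = 4, so ω_d = ωₙ√(1−ζ²) = √(ωₙ² − (ζωₙ)²) = √(24 − 4²) = √8 ≈ 2.828 rad/s.

ω_d ≈ 2.828 rad/s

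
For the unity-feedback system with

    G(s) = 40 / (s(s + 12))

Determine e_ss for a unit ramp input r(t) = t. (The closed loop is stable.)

e_ss = 0.3000

G(s) has one pole at the origin.
This is a Type 1 system. Kv = lim_{s→0} s·G(s) = 40/12 = 10/3.
e_ss = 1/Kv = 1/(10/3) = 3/10 ≈ 0.3000.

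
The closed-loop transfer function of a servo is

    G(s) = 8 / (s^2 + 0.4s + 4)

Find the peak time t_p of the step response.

Comparing s^2 + 0.4s + 4 to s^2 + 2ζωₙs + ωₙ²: ωₙ = 2 rad/s and ζ = 0.4/(2·2) = 0.1.
ζωₙ = 0.4/2 = 0.2, so ω_d = ωₙ√(1−ζ²) = √(ωₙ² − (ζωₙ)²) = √(4 − 0.2²) = √3.96 ≈ 1.990 rad/s.
t_p = π/ω_d = π/1.990 ≈ 1.579 s.

t_p ≈ 1.579 s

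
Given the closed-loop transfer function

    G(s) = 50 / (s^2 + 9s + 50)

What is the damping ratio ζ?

ζ ≈ 0.6364

Compare the denominator to the standard form s^2 + 2ζωₙs + ωₙ².
ωₙ² = 50, so ωₙ = √50 ≈ 7.071 rad/s.
2ζωₙ = 9, so ζ = 9/(2·√50) ≈ 0.6364.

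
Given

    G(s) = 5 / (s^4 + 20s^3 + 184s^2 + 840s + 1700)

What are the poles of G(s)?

s = -5 + 5j, -5 - 5j, -5 + 3j, -5 - 3j

The poles are the roots of the denominator s^4 + 20s^3 + 184s^2 + 840s + 1700 = 0.
No real roots exist; factor into two real quadratics: (s^2 + 10s + 50)(s^2 + 10s + 34) = 0.
Each quadratic gives a conjugate pair via the quadratic formula.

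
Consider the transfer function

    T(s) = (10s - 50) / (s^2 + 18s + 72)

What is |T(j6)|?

Substitute s = j6: numerator = -50 + j60, denominator = 36 + j108.
|T(j6)| = |-50 + j60| / |36 + j108| = 78.102 / 113.84 ≈ 0.6861.

|T(j6)| ≈ 0.6861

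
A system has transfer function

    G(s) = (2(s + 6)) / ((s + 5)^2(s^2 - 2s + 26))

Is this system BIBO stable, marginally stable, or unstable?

unstable

The poles can be read from the denominator factors: s = -5, -5, 1 + 5j, 1 - 5j.
Since the pole(s) at s = 1 ± 5j lie in the right half-plane, the system is unstable.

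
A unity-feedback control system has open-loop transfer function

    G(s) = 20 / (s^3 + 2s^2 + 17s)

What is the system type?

The denominator has 1 factor of s at the origin (free integrator), so this is a Type 1 system.

Type 1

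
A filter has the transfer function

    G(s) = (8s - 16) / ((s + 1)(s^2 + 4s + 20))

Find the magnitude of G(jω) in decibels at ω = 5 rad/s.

Substitute s = j5: numerator = -16 + j40, denominator = -105 - j5.
|G(j5)| = |-16 + j40| / |-105 - j5| = 43.081 / 105.12 ≈ 0.4098.
In decibels: 20·log₁₀(0.4098) ≈ -7.75 dB.

|G(j5)|_dB ≈ -7.75 dB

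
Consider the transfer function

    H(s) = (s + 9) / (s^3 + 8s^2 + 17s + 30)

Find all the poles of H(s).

The poles are the roots of the denominator s^3 + 8s^2 + 17s + 30 = 0.
Trying s = -6: the polynomial evaluates to 0, so (s + 6) is a factor.
Dividing out leaves s^2 + 2s + 5 = 0.
The quadratic formula then gives s = -1 ± 2j.

s = -1 ± 2j, -6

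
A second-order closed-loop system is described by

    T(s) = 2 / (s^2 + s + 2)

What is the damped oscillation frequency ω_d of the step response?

Comparing s^2 + s + 2 to s^2 + 2ζωₙs + ωₙ²: ωₙ = √2 ≈ 1.414 rad/s and ζ = 1/(2·√2) ≈ 0.3536.
ζωₙ = 1/2 = 0.5, so ω_d = ωₙ√(1−ζ²) = √(ωₙ² − (ζωₙ)²) = √(2 − 0.5²) = √1.75 ≈ 1.323 rad/s.

ω_d ≈ 1.323 rad/s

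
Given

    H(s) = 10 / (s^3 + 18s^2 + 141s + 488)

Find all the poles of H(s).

The poles are the roots of the denominator s^3 + 18s^2 + 141s + 488 = 0.
Trying s = -8: the polynomial evaluates to 0, so (s + 8) is a factor.
Dividing out leaves s^2 + 10s + 61 = 0.
The quadratic formula then gives s = -5 ± 6j.

s = -5 ± 6j, -8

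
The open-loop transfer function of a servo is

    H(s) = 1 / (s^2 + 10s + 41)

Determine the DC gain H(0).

At s = 0 each factor (s + a) contributes a and each (s^2 + bs + c) contributes c.
H(0) = 1·1 / ((41)) = 1/41 = 1/41.

H(0) = 1/41 ≈ 0.02439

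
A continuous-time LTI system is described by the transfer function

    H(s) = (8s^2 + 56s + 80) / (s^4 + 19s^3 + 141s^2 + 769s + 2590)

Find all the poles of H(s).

The poles are the roots of the denominator s^4 + 19s^3 + 141s^2 + 769s + 2590 = 0.
Trying s = -7: the polynomial evaluates to 0, so (s + 7) is a factor.
Dividing out leaves s^3 + 12s^2 + 57s + 370 = 0.
This factors further as (s^2 + 2s + 37)(s + 10) = 0.

s = -1 ± 6j, -7, -10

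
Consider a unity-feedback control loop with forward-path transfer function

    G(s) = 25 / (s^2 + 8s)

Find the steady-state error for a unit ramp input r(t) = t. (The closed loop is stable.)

e_ss = 0.3200

G(s) has one pole at the origin.
This is a Type 1 system. Kv = lim_{s→0} s·G(s) = 25/8.
e_ss = 1/Kv = 1/(25/8) = 8/25 ≈ 0.3200.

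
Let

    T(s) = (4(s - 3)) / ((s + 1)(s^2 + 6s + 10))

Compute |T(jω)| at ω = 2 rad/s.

|T(j2)| ≈ 0.4807

Substitute s = j2: numerator = -12 + j8, denominator = -18 + j24.
|T(j2)| = |-12 + j8| / |-18 + j24| = 14.422 / 30 ≈ 0.4807.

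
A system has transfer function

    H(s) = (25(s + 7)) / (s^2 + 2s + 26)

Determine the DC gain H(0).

At s = 0 each factor (s + a) contributes a and each (s^2 + bs + c) contributes c.
H(0) = 25·(7) / ((26)) = 175/26 = 175/26.

H(0) = 175/26 ≈ 6.731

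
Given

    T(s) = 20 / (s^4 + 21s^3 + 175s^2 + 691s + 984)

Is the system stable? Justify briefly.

stable

The denominator s^4 + 21s^3 + 175s^2 + 691s + 984 factors as (s^2 + 10s + 41)(s + 3)(s + 8), giving poles at s = -5 ± 4j, -3, -8.
Since all poles lie strictly in the left half-plane, the system is stable.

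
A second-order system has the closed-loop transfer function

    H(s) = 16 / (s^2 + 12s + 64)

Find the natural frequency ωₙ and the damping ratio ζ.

ωₙ = 8 rad/s, ζ = 0.75

Compare the denominator to the standard form s^2 + 2ζωₙs + ωₙ².
ωₙ² = 64, so ωₙ = 8 rad/s.
2ζωₙ = 12, so ζ = 12/(2·8) = 0.75.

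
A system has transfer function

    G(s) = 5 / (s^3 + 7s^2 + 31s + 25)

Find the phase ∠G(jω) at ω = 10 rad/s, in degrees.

∠G(j10) ≈ 134.4°

At s = j10: numerator = 5, denominator = -675 - j690.
∠G = ∠num − ∠den = 0° − (-134.37°) = 134.4°.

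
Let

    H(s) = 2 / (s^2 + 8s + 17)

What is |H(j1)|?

Substitute s = j1: numerator = 2, denominator = 16 + j8.
|H(j1)| = |2| / |16 + j8| = 2 / 17.889 ≈ 0.1118.

|H(j1)| ≈ 0.1118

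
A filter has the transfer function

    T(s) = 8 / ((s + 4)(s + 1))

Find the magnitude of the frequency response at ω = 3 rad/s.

|T(j3)| ≈ 0.5060

Substitute s = j3: numerator = 8, denominator = -5 + j15.
|T(j3)| = |8| / |-5 + j15| = 8 / 15.811 ≈ 0.5060.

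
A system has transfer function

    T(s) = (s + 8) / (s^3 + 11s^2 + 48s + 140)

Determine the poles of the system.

s = -2 ± 4j, -7

The poles are the roots of the denominator s^3 + 11s^2 + 48s + 140 = 0.
Trying s = -7: the polynomial evaluates to 0, so (s + 7) is a factor.
Dividing out leaves s^2 + 4s + 20 = 0.
The quadratic formula then gives s = -2 ± 4j.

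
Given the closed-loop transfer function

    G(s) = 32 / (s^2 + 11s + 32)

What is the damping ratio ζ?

Compare the denominator to the standard form s^2 + 2ζωₙs + ωₙ².
ωₙ² = 32, so ωₙ = √32 ≈ 5.657 rad/s.
2ζωₙ = 11, so ζ = 11/(2·√32) ≈ 0.9723.

ζ ≈ 0.9723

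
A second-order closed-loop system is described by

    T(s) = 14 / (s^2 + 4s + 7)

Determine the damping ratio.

ζ ≈ 0.7559

Compare the denominator to the standard form s^2 + 2ζωₙs + ωₙ².
ωₙ² = 7, so ωₙ = √7 ≈ 2.646 rad/s.
2ζωₙ = 4, so ζ = 4/(2·√7) ≈ 0.7559.
With ζ = 0.7559 the response is underdamped.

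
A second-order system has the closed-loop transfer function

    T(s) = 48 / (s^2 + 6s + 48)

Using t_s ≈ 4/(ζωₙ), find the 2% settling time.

Comparing s^2 + 6s + 48 to s^2 + 2ζωₙs + ωₙ²: ωₙ = √48 ≈ 6.928 rad/s and ζ = 6/(2·√48) ≈ 0.4330.
ζωₙ = 6/2 = 3, so t_s ≈ 4/(ζωₙ) = 4/3 ≈ 1.333 s.

t_s ≈ 1.333 s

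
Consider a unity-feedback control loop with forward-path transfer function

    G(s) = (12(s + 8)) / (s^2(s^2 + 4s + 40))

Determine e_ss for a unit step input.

e_ss = 0

G(s) has 2 poles at the origin.
This is a Type 2 system; for a step input the steady-state error is zero.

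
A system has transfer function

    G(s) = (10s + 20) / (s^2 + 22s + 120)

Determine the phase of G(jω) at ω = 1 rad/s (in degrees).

∠G(j1) ≈ 16.09°

At s = j1: numerator = 20 + j10, denominator = 119 + j22.
∠G = ∠num − ∠den = 26.565° − (10.474°) = 16.09°.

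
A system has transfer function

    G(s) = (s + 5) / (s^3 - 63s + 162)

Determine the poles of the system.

s = -9, 6, 3

The poles are the roots of the denominator s^3 - 63s + 162 = 0.
Trying s = -9: the polynomial evaluates to 0, so (s + 9) is a factor.
Dividing out leaves s^2 - 9s + 18 = 0.
Factoring the quadratic: (s - 6)(s - 3) = 0.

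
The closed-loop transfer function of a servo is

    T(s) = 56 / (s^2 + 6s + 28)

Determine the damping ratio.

Compare the denominator to the standard form s^2 + 2ζωₙs + ωₙ².
ωₙ² = 28, so ωₙ = √28 ≈ 5.292 rad/s.
2ζωₙ = 6, so ζ = 6/(2·√28) ≈ 0.5669.

ζ ≈ 0.5669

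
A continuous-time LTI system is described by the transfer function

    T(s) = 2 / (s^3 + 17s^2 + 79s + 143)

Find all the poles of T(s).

s = -3 ± 2j, -11

The poles are the roots of the denominator s^3 + 17s^2 + 79s + 143 = 0.
Trying s = -11: the polynomial evaluates to 0, so (s + 11) is a factor.
Dividing out leaves s^2 + 6s + 13 = 0.
The quadratic formula then gives s = -3 ± 2j.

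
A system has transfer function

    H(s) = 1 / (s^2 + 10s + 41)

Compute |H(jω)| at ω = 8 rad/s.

|H(j8)| ≈ 0.01201

Substitute s = j8: numerator = 1, denominator = -23 + j80.
|H(j8)| = |1| / |-23 + j80| = 1 / 83.241 ≈ 0.01201.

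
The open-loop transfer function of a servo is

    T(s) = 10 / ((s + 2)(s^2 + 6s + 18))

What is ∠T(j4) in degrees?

At s = j4: numerator = 10, denominator = -92 + j56.
∠T = ∠num − ∠den = 0° − (148.67°) = -148.7°.

∠T(j4) ≈ -148.7°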